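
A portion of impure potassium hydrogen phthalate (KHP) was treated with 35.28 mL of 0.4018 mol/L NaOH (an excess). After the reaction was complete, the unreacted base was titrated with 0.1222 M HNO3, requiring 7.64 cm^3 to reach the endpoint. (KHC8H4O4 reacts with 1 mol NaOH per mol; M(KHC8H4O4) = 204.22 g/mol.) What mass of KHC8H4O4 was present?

Total n(NaOH) added = 0.4018 x 0.03528 = 0.01418 mol.
n(HNO3) used = 0.1222 x 0.007640 = 0.0009336 mol, which equals the excess n(NaOH).
So n(NaOH) consumed by the sample = 0.01418 - 0.0009336 = 0.01324 mol.
n(KHC8H4O4) = 0.01324 / 1 = 0.01324 mol.
mass = 0.01324 mol x 204.22 g/mol = 2.70 g.

2.70 g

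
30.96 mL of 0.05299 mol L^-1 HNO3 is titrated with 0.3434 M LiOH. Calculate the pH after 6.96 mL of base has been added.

n(acid) = 0.05299 x 0.03096 = 0.001641 mol; n(LiOH) added = 0.3434 x 0.006960 = 0.002390 mol.
Base is in excess by 0.002390 - 0.001641 = 0.0007495 mol in a total volume of 0.03792 L.
[OH^-] = 0.0007495/0.03792 = 0.01977 M, so pOH = 1.70 and pH = 14.00 - 1.70 = 12.30.

12.30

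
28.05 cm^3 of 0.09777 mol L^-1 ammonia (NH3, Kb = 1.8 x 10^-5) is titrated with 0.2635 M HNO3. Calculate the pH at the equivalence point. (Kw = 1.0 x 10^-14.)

5.20

n(NH3) = 0.09777 x 0.02805 = 0.002742 mol; V(HNO3) at equivalence = 0.002742/0.2635 = 0.01041 L.
At equivalence the base is fully converted to NH4+; total volume = 0.03846 L, so [NH4+] = 0.002742/0.03846 = 0.07131 M.
Ka(NH4+) = Kw/Kb = 1.0e-14 / 1.8 x 10^-5 = 5.56e-10.
[H^+] = sqrt(Ka x [NH4+]) = sqrt(5.56e-10 x 0.07131) = 6.29e-6 M.
pH = -log(6.29e-6) = 5.20.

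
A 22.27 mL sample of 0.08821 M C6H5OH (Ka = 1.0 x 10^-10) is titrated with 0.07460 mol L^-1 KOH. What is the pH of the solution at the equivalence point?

11.30

n(C6H5OH) = 0.08821 x 0.02227 = 0.001964 mol; V(KOH) at equivalence = 0.001964/0.07460 = 0.02633 L.
At equivalence all the acid is converted to C6H5O-; total volume = 0.02227 + 0.02633 = 0.04860 L, so [C6H5O-] = 0.001964/0.04860 = 0.04042 M.
Kb = Kw/Ka = 1.0e-14 / 1.0 x 10^-10 = 0.000100.
[OH^-] = sqrt(Kb x [C6H5O-]) = sqrt(0.000100 x 0.04042) = 0.00201 M.
pOH = 2.70, so pH = 14.00 - 2.70 = 11.30.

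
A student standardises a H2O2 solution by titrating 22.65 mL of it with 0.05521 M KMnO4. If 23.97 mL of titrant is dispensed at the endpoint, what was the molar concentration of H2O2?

0.146 M

n(KMnO4) = 0.05521 x 0.02397 = 0.001323 mol.
From the balanced equation, 2 mol KMnO4 reacts with 5 mol H2O2, so n(H2O2) = 0.001323 x 5/2 = 0.003308 mol.
[H2O2] = 0.003308 / 0.02265 L = 0.146 M.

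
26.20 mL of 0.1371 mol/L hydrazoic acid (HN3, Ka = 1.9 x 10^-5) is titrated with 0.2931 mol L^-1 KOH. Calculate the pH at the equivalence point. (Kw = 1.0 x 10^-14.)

8.85

n(HN3) = 0.1371 x 0.02620 = 0.003592 mol; V(KOH) at equivalence = 0.003592/0.2931 = 0.01226 L.
At equivalence all the acid is converted to N3-; total volume = 0.02620 + 0.01226 = 0.03846 L, so [N3-] = 0.003592/0.03846 = 0.09341 M.
Kb = Kw/Ka = 1.0e-14 / 1.9 x 10^-5 = 5.26e-10.
[OH^-] = sqrt(Kb x [N3-]) = sqrt(5.26e-10 x 0.09341) = 7.01e-6 M.
pOH = 5.15, so pH = 14.00 - 5.15 = 8.85.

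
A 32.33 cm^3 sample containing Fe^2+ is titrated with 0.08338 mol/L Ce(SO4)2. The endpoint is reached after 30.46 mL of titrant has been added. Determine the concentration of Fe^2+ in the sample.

n(Ce(SO4)2) = 0.08338 x 0.03046 = 0.002540 mol.
From the balanced equation, 1 mol Ce(SO4)2 reacts with 1 mol Fe^2+, so n(Fe^2+) = 0.002540 x 1/1 = 0.002540 mol.
[Fe^2+] = 0.002540 / 0.03233 L = 0.0786 M.

0.0786 M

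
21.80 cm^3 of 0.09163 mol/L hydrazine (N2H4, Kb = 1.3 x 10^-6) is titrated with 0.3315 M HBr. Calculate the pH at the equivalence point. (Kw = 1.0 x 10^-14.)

n(N2H4) = 0.09163 x 0.02180 = 0.001998 mol; V(HBr) at equivalence = 0.001998/0.3315 = 0.006026 L.
At equivalence the base is fully converted to N2H5+; total volume = 0.02783 L, so [N2H5+] = 0.001998/0.02783 = 0.07179 M.
Ka(N2H5+) = Kw/Kb = 1.0e-14 / 1.3 x 10^-6 = 7.69e-9.
[H^+] = sqrt(Ka x [N2H5+]) = sqrt(7.69e-9 x 0.07179) = 2.35e-5 M.
pH = -log(2.35e-5) = 4.63.

4.63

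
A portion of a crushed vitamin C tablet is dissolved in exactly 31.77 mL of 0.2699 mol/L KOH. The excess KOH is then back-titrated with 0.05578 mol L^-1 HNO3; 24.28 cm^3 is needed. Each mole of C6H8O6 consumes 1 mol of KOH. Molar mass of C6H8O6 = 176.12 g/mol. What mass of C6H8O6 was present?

1.27 g

Total n(KOH) added = 0.2699 x 0.03177 = 0.008575 mol.
n(HNO3) used = 0.05578 x 0.02428 = 0.001354 mol, which equals the excess n(KOH).
So n(KOH) consumed by the sample = 0.008575 - 0.001354 = 0.007220 mol.
n(C6H8O6) = 0.007220 / 1 = 0.007220 mol.
mass = 0.007220 mol x 176.12 g/mol = 1.27 g.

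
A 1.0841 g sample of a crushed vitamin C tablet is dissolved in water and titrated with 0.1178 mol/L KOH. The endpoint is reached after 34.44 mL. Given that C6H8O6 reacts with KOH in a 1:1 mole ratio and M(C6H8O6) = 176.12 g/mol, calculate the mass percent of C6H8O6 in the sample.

65.9%

n(KOH) = 0.1178 x 0.03444 = 0.004057 mol.
n(C6H8O6) = 0.004057 / 1 = 0.004057 mol.
mass of C6H8O6 = 0.004057 x 176.12 = 0.7145 g.
% purity = 0.7145 / 1.0841 x 100 = 65.9%.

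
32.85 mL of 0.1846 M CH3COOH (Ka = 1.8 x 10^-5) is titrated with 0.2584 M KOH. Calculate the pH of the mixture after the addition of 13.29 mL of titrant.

4.86

Initial n(CH3COOH) = 0.1846 x 0.03285 = 0.006064 mol.
n(KOH) added = 0.2584 x 0.01329 = 0.003434 mol, converting that many moles of CH3COOH to CH3COO-.
Remaining n(CH3COOH) = 0.002630 mol; n(CH3COO-) = 0.003434 mol.
By Henderson-Hasselbalch, pH = pKa + log([A^-]/[HA]) = 4.74 + log(0.003434/0.002630) = 4.74 + (+0.12) = 4.86.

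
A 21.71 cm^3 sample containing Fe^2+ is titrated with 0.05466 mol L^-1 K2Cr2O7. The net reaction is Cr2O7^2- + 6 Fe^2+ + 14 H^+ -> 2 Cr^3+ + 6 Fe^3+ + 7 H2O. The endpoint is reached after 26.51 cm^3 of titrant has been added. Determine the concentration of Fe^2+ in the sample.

0.400 M

n(K2Cr2O7) = 0.05466 x 0.02651 = 0.001449 mol.
From the balanced equation, 1 mol K2Cr2O7 reacts with 6 mol Fe^2+, so n(Fe^2+) = 0.001449 x 6/1 = 0.008694 mol.
[Fe^2+] = 0.008694 / 0.02171 L = 0.400 M.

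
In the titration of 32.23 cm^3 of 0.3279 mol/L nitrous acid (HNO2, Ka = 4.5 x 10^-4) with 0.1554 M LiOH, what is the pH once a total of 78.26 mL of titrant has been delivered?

12.16

n(acid) = 0.3279 x 0.03223 = 0.01057 mol; n(LiOH) added = 0.1554 x 0.07826 = 0.01216 mol.
Base is in excess by 0.01216 - 0.01057 = 0.001593 mol in a total volume of 0.1105 L.
[OH^-] = 0.001593/0.1105 = 0.01442 M, so pOH = 1.84 and pH = 14.00 - 1.84 = 12.16.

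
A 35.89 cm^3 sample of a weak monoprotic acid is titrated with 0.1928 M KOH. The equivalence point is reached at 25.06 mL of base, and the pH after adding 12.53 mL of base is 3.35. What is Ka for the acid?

12.53 mL is half of the equivalence volume, so this is the half-equivalence point where [HA] = [A^-].
At half-equivalence pH = pKa, so pKa = 3.35.
Ka = 10^(-3.35) = 4.5 x 10^-4.

4.5 x 10^-4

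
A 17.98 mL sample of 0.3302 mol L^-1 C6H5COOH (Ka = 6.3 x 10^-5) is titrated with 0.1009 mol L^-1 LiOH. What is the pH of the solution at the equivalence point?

8.54

n(C6H5COOH) = 0.3302 x 0.01798 = 0.005937 mol; V(LiOH) at equivalence = 0.005937/0.1009 = 0.05884 L.
At equivalence all the acid is converted to C6H5COO-; total volume = 0.01798 + 0.05884 = 0.07682 L, so [C6H5COO-] = 0.005937/0.07682 = 0.07728 M.
Kb = Kw/Ka = 1.0e-14 / 6.3 x 10^-5 = 1.59e-10.
[OH^-] = sqrt(Kb x [C6H5COO-]) = sqrt(1.59e-10 x 0.07728) = 3.50e-6 M.
pOH = 5.46, so pH = 14.00 - 5.46 = 8.54.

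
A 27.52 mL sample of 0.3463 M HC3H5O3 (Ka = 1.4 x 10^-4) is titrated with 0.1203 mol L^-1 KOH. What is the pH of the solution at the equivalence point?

8.40

n(HC3H5O3) = 0.3463 x 0.02752 = 0.009530 mol; V(KOH) at equivalence = 0.009530/0.1203 = 0.07922 L.
At equivalence all the acid is converted to C3H5O3-; total volume = 0.02752 + 0.07922 = 0.1067 L, so [C3H5O3-] = 0.009530/0.1067 = 0.08928 M.
Kb = Kw/Ka = 1.0e-14 / 1.4 x 10^-4 = 7.14e-11.
[OH^-] = sqrt(Kb x [C3H5O3-]) = sqrt(7.14e-11 x 0.08928) = 2.53e-6 M.
pOH = 5.60, so pH = 14.00 - 5.60 = 8.40.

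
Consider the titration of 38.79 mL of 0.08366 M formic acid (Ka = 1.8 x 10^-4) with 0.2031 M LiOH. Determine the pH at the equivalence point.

n(HCOOH) = 0.08366 x 0.03879 = 0.003245 mol; V(LiOH) at equivalence = 0.003245/0.2031 = 0.01598 L.
At equivalence all the acid is converted to HCOO-; total volume = 0.03879 + 0.01598 = 0.05477 L, so [HCOO-] = 0.003245/0.05477 = 0.05925 M.
Kb = Kw/Ka = 1.0e-14 / 1.8 x 10^-4 = 5.56e-11.
[OH^-] = sqrt(Kb x [HCOO-]) = sqrt(5.56e-11 x 0.05925) = 1.81e-6 M.
pOH = 5.74, so pH = 14.00 - 5.74 = 8.26.

8.26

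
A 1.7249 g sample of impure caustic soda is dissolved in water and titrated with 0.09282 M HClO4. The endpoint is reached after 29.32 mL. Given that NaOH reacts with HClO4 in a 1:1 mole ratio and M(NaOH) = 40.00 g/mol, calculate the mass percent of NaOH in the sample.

n(HClO4) = 0.09282 x 0.02932 = 0.002721 mol.
n(NaOH) = 0.002721 / 1 = 0.002721 mol.
mass of NaOH = 0.002721 x 40.00 = 0.1089 g.
% purity = 0.1089 / 1.7249 x 100 = 6.31%.

6.31%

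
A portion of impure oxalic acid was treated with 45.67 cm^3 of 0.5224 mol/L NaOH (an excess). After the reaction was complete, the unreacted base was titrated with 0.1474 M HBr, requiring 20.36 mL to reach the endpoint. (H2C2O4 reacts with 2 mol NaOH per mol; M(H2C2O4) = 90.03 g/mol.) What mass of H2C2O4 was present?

0.939 g

Total n(NaOH) added = 0.5224 x 0.04567 = 0.02386 mol.
n(HBr) used = 0.1474 x 0.02036 = 0.003001 mol, which equals the excess n(NaOH).
So n(NaOH) consumed by the sample = 0.02386 - 0.003001 = 0.02086 mol.
n(H2C2O4) = 0.02086 / 2 = 0.01043 mol.
mass = 0.01043 mol x 90.03 g/mol = 0.939 g.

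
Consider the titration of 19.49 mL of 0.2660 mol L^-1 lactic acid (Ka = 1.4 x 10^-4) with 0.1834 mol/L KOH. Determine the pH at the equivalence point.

8.44

n(HC3H5O3) = 0.2660 x 0.01949 = 0.005184 mol; V(KOH) at equivalence = 0.005184/0.1834 = 0.02827 L.
At equivalence all the acid is converted to C3H5O3-; total volume = 0.01949 + 0.02827 = 0.04776 L, so [C3H5O3-] = 0.005184/0.04776 = 0.1086 M.
Kb = Kw/Ka = 1.0e-14 / 1.4 x 10^-4 = 7.14e-11.
[OH^-] = sqrt(Kb x [C3H5O3-]) = sqrt(7.14e-11 x 0.1086) = 2.78e-6 M.
pOH = 5.56, so pH = 14.00 - 5.56 = 8.44.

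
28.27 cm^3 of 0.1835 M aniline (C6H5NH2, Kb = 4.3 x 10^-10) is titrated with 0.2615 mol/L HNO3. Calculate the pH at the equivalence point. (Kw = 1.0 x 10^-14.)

2.80

n(C6H5NH2) = 0.1835 x 0.02827 = 0.005188 mol; V(HNO3) at equivalence = 0.005188/0.2615 = 0.01984 L.
At equivalence the base is fully converted to C6H5NH3+; total volume = 0.04811 L, so [C6H5NH3+] = 0.005188/0.04811 = 0.1078 M.
Ka(C6H5NH3+) = Kw/Kb = 1.0e-14 / 4.3 x 10^-10 = 2.33e-5.
[H^+] = sqrt(Ka x [C6H5NH3+]) = sqrt(2.33e-5 x 0.1078) = 0.00158 M.
pH = -log(0.00158) = 2.80.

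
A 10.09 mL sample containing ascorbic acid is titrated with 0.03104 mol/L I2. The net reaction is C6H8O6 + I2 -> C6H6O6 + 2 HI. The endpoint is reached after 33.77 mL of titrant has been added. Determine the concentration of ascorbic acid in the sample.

n(I2) = 0.03104 x 0.03377 = 0.001048 mol.
From the balanced equation, 1 mol I2 reacts with 1 mol ascorbic acid, so n(ascorbic acid) = 0.001048 x 1/1 = 0.001048 mol.
[ascorbic acid] = 0.001048 / 0.01009 L = 0.104 M.

0.104 M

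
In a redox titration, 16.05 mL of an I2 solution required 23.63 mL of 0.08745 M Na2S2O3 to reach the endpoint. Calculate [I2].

0.0644 M

n(Na2S2O3) = 0.08745 x 0.02363 = 0.002066 mol.
From the balanced equation, 2 mol Na2S2O3 reacts with 1 mol I2, so n(I2) = 0.002066 x 1/2 = 0.001033 mol.
[I2] = 0.001033 / 0.01605 L = 0.0644 M.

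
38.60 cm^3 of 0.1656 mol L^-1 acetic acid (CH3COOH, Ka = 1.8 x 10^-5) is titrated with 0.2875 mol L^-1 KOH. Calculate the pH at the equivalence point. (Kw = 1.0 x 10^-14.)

8.88

n(CH3COOH) = 0.1656 x 0.03860 = 0.006392 mol; V(KOH) at equivalence = 0.006392/0.2875 = 0.02223 L.
At equivalence all the acid is converted to CH3COO-; total volume = 0.03860 + 0.02223 = 0.06083 L, so [CH3COO-] = 0.006392/0.06083 = 0.1051 M.
Kb = Kw/Ka = 1.0e-14 / 1.8 x 10^-5 = 5.56e-10.
[OH^-] = sqrt(Kb x [CH3COO-]) = sqrt(5.56e-10 x 0.1051) = 7.64e-6 M.
pOH = 5.12, so pH = 14.00 - 5.12 = 8.88.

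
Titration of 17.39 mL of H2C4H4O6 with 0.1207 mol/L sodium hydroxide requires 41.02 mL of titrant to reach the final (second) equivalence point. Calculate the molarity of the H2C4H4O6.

0.142 M

n(NaOH) = 0.1207 x 0.04102 = 0.004951 mol.
At the final (second) equivalence point, 2 mol OH^- react per mol H2C4H4O6, so n(H2C4H4O6) = 0.004951 / 2 = 0.002476 mol.
[H2C4H4O6] = 0.002476 / 0.01739 L = 0.142 M.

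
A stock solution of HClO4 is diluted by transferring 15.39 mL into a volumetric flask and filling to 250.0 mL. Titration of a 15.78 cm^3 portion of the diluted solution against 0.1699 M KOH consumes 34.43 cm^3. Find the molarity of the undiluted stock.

n(KOH) = 0.1699 x 0.03443 = 0.005850 mol.
n(HClO4) in the aliquot = 0.005850 mol.
[diluted HClO4] = 0.005850 / 0.01578 = 0.3707 M.
Dilution factor = 250.0/15.39 = 16.24, so [stock] = 0.3707 x 16.24 = 6.02 M.

6.02 M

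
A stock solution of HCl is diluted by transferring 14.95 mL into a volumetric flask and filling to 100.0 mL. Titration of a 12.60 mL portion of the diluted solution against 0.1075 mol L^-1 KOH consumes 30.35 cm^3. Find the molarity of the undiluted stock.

1.73 M

n(KOH) = 0.1075 x 0.03035 = 0.003263 mol.
n(HCl) in the aliquot = 0.003263 mol.
[diluted HCl] = 0.003263 / 0.01260 = 0.2589 M.
Dilution factor = 100.0/14.95 = 6.689, so [stock] = 0.2589 x 6.689 = 1.73 M.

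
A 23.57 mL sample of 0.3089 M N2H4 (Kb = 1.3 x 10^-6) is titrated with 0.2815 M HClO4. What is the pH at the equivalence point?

n(N2H4) = 0.3089 x 0.02357 = 0.007281 mol; V(HClO4) at equivalence = 0.007281/0.2815 = 0.02586 L.
At equivalence the base is fully converted to N2H5+; total volume = 0.04943 L, so [N2H5+] = 0.007281/0.04943 = 0.1473 M.
Ka(N2H5+) = Kw/Kb = 1.0e-14 / 1.3 x 10^-6 = 7.69e-9.
[H^+] = sqrt(Ka x [N2H5+]) = sqrt(7.69e-9 x 0.1473) = 3.37e-5 M.
pH = -log(3.37e-5) = 4.47.

4.47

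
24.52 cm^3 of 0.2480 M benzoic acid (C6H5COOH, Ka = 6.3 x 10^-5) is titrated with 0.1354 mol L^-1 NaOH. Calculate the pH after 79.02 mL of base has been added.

n(acid) = 0.2480 x 0.02452 = 0.006081 mol; n(NaOH) added = 0.1354 x 0.07902 = 0.01070 mol.
Base is in excess by 0.01070 - 0.006081 = 0.004618 mol in a total volume of 0.1035 L.
[OH^-] = 0.004618/0.1035 = 0.04460 M, so pOH = 1.35 and pH = 14.00 - 1.35 = 12.65.

12.65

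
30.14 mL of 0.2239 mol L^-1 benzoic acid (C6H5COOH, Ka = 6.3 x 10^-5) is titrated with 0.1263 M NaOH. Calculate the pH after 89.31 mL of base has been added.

12.58

n(acid) = 0.2239 x 0.03014 = 0.006748 mol; n(NaOH) added = 0.1263 x 0.08931 = 0.01128 mol.
Base is in excess by 0.01128 - 0.006748 = 0.004532 mol in a total volume of 0.1195 L.
[OH^-] = 0.004532/0.1195 = 0.03794 M, so pOH = 1.42 and pH = 14.00 - 1.42 = 12.58.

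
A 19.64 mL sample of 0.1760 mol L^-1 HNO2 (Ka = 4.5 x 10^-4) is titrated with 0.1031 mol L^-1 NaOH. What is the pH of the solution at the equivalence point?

8.08

n(HNO2) = 0.1760 x 0.01964 = 0.003457 mol; V(NaOH) at equivalence = 0.003457/0.1031 = 0.03353 L.
At equivalence all the acid is converted to NO2-; total volume = 0.01964 + 0.03353 = 0.05317 L, so [NO2-] = 0.003457/0.05317 = 0.06501 M.
Kb = Kw/Ka = 1.0e-14 / 4.5 x 10^-4 = 2.22e-11.
[OH^-] = sqrt(Kb x [NO2-]) = sqrt(2.22e-11 x 0.06501) = 1.20e-6 M.
pOH = 5.92, so pH = 14.00 - 5.92 = 8.08.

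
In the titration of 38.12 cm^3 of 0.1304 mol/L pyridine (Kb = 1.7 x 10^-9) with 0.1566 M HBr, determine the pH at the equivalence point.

3.19

n(C5H5N) = 0.1304 x 0.03812 = 0.004971 mol; V(HBr) at equivalence = 0.004971/0.1566 = 0.03174 L.
At equivalence the base is fully converted to C5H5NH+; total volume = 0.06986 L, so [C5H5NH+] = 0.004971/0.06986 = 0.07115 M.
Ka(C5H5NH+) = Kw/Kb = 1.0e-14 / 1.7 x 10^-9 = 5.88e-6.
[H^+] = sqrt(Ka x [C5H5NH+]) = sqrt(5.88e-6 x 0.07115) = 0.000647 M.
pH = -log(0.000647) = 3.19.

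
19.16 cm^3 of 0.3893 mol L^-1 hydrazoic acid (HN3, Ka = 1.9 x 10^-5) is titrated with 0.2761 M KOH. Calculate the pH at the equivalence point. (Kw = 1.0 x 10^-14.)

8.96

n(HN3) = 0.3893 x 0.01916 = 0.007459 mol; V(KOH) at equivalence = 0.007459/0.2761 = 0.02702 L.
At equivalence all the acid is converted to N3-; total volume = 0.01916 + 0.02702 = 0.04618 L, so [N3-] = 0.007459/0.04618 = 0.1615 M.
Kb = Kw/Ka = 1.0e-14 / 1.9 x 10^-5 = 5.26e-10.
[OH^-] = sqrt(Kb x [N3-]) = sqrt(5.26e-10 x 0.1615) = 9.22e-6 M.
pOH = 5.04, so pH = 14.00 - 5.04 = 8.96.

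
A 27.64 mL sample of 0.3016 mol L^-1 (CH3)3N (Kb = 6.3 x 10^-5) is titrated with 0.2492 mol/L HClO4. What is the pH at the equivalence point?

n((CH3)3N) = 0.3016 x 0.02764 = 0.008336 mol; V(HClO4) at equivalence = 0.008336/0.2492 = 0.03345 L.
At equivalence the base is fully converted to (CH3)3NH+; total volume = 0.06109 L, so [(CH3)3NH+] = 0.008336/0.06109 = 0.1365 M.
Ka((CH3)3NH+) = Kw/Kb = 1.0e-14 / 6.3 x 10^-5 = 1.59e-10.
[H^+] = sqrt(Ka x [(CH3)3NH+]) = sqrt(1.59e-10 x 0.1365) = 4.65e-6 M.
pH = -log(4.65e-6) = 5.33.

5.33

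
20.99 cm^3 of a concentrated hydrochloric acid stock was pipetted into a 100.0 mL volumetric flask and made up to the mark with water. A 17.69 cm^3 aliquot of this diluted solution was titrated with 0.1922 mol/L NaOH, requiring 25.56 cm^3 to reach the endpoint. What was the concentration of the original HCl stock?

1.32 M

n(NaOH) = 0.1922 x 0.02556 = 0.004913 mol.
n(HCl) in the aliquot = 0.004913 mol.
[diluted HCl] = 0.004913 / 0.01769 = 0.2777 M.
Dilution factor = 100.0/20.99 = 4.764, so [stock] = 0.2777 x 4.764 = 1.32 M.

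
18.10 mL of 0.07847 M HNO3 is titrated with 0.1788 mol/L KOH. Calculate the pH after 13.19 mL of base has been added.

12.48

n(acid) = 0.07847 x 0.01810 = 0.001420 mol; n(KOH) added = 0.1788 x 0.01319 = 0.002358 mol.
Base is in excess by 0.002358 - 0.001420 = 0.0009381 mol in a total volume of 0.03129 L.
[OH^-] = 0.0009381/0.03129 = 0.02998 M, so pOH = 1.52 and pH = 14.00 - 1.52 = 12.48.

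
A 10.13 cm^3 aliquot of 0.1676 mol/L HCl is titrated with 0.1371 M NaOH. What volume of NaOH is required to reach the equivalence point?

12.4 mL

n(HCl) = 0.1676 mol/L x 0.01013 L = 0.001698 mol.
At equivalence n(NaOH) = n(HCl) = 0.001698 mol.
V(NaOH) = 0.001698 / 0.1371 = 0.01238 L = 12.4 mL.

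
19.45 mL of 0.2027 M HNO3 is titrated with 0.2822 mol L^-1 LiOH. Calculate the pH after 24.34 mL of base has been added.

12.82

n(acid) = 0.2027 x 0.01945 = 0.003943 mol; n(LiOH) added = 0.2822 x 0.02434 = 0.006869 mol.
Base is in excess by 0.006869 - 0.003943 = 0.002926 mol in a total volume of 0.04379 L.
[OH^-] = 0.002926/0.04379 = 0.06682 M, so pOH = 1.18 and pH = 14.00 - 1.18 = 12.82.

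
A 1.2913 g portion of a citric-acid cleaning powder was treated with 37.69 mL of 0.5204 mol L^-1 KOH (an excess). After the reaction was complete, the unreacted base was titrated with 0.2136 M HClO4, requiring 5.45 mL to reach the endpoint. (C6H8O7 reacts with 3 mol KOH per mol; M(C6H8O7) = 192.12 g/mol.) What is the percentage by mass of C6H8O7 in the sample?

Total n(KOH) added = 0.5204 x 0.03769 = 0.01961 mol.
n(HClO4) used = 0.2136 x 0.005450 = 0.001164 mol, which equals the excess n(KOH).
So n(KOH) consumed by the sample = 0.01961 - 0.001164 = 0.01845 mol.
n(C6H8O7) = 0.01845 / 3 = 0.006150 mol.
mass C6H8O7 = 0.006150 x 192.12 = 1.182 g, so %C6H8O7 = 1.182/1.2913 x 100 = 91.5%.

91.5%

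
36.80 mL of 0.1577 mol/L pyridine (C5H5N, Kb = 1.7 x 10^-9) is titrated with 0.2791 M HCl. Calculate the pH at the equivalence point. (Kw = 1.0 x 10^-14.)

n(C5H5N) = 0.1577 x 0.03680 = 0.005803 mol; V(HCl) at equivalence = 0.005803/0.2791 = 0.02079 L.
At equivalence the base is fully converted to C5H5NH+; total volume = 0.05759 L, so [C5H5NH+] = 0.005803/0.05759 = 0.1008 M.
Ka(C5H5NH+) = Kw/Kb = 1.0e-14 / 1.7 x 10^-9 = 5.88e-6.
[H^+] = sqrt(Ka x [C5H5NH+]) = sqrt(5.88e-6 x 0.1008) = 0.000770 M.
pH = -log(0.000770) = 3.11.

3.11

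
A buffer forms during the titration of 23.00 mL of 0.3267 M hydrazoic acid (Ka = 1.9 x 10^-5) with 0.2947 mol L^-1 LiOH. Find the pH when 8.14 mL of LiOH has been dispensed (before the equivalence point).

4.39

Initial n(HN3) = 0.3267 x 0.02300 = 0.007514 mol.
n(LiOH) added = 0.2947 x 0.008140 = 0.002399 mol, converting that many moles of HN3 to N3-.
Remaining n(HN3) = 0.005115 mol; n(N3-) = 0.002399 mol.
By Henderson-Hasselbalch, pH = pKa + log([A^-]/[HA]) = 4.72 + log(0.002399/0.005115) = 4.72 + (-0.33) = 4.39.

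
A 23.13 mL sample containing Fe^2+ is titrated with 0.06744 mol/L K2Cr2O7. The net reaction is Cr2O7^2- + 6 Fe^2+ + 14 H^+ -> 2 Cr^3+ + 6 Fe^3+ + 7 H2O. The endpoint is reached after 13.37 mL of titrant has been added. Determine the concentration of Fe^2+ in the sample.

0.234 M

n(K2Cr2O7) = 0.06744 x 0.01337 = 0.0009017 mol.
From the balanced equation, 1 mol K2Cr2O7 reacts with 6 mol Fe^2+, so n(Fe^2+) = 0.0009017 x 6/1 = 0.005410 mol.
[Fe^2+] = 0.005410 / 0.02313 L = 0.234 M.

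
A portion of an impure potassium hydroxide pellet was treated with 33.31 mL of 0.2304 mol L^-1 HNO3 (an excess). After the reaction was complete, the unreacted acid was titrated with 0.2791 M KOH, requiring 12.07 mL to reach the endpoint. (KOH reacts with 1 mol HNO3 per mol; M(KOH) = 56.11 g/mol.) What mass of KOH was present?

0.242 g

Total n(HNO3) added = 0.2304 x 0.03331 = 0.007675 mol.
n(KOH) used = 0.2791 x 0.01207 = 0.003369 mol, which equals the excess n(HNO3).
So n(HNO3) consumed by the sample = 0.007675 - 0.003369 = 0.004306 mol.
n(KOH) = 0.004306 / 1 = 0.004306 mol.
mass = 0.004306 mol x 56.11 g/mol = 0.242 g.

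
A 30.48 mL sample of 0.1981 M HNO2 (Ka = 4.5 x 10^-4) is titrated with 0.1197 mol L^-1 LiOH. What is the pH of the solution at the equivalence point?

8.11

n(HNO2) = 0.1981 x 0.03048 = 0.006038 mol; V(LiOH) at equivalence = 0.006038/0.1197 = 0.05044 L.
At equivalence all the acid is converted to NO2-; total volume = 0.03048 + 0.05044 = 0.08092 L, so [NO2-] = 0.006038/0.08092 = 0.07461 M.
Kb = Kw/Ka = 1.0e-14 / 4.5 x 10^-4 = 2.22e-11.
[OH^-] = sqrt(Kb x [NO2-]) = sqrt(2.22e-11 x 0.07461) = 1.29e-6 M.
pOH = 5.89, so pH = 14.00 - 5.89 = 8.11.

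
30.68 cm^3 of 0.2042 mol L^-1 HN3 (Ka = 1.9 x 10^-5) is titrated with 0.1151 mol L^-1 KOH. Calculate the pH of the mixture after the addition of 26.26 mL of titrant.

Initial n(HN3) = 0.2042 x 0.03068 = 0.006265 mol.
n(KOH) added = 0.1151 x 0.02626 = 0.003023 mol, converting that many moles of HN3 to N3-.
Remaining n(HN3) = 0.003242 mol; n(N3-) = 0.003023 mol.
By Henderson-Hasselbalch, pH = pKa + log([A^-]/[HA]) = 4.72 + log(0.003023/0.003242) = 4.72 + (-0.03) = 4.69.

4.69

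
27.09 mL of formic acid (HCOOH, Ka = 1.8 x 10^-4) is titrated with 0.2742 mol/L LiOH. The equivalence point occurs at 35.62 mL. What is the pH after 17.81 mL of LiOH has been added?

17.81 mL is exactly half the equivalence volume (35.62/2), i.e. the half-equivalence point.
There, n(HA) = n(A^-), so pH = pKa = -log(1.8 x 10^-4) = 3.74.

3.74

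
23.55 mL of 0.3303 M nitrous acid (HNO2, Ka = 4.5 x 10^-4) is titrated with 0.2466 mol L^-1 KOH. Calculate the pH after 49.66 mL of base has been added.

12.79

n(acid) = 0.3303 x 0.02355 = 0.007779 mol; n(KOH) added = 0.2466 x 0.04966 = 0.01225 mol.
Base is in excess by 0.01225 - 0.007779 = 0.004468 mol in a total volume of 0.07321 L.
[OH^-] = 0.004468/0.07321 = 0.06102 M, so pOH = 1.21 and pH = 14.00 - 1.21 = 12.79.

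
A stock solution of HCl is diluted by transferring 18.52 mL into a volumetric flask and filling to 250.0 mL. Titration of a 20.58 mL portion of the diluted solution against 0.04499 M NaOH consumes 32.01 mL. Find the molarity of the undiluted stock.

0.945 M

n(NaOH) = 0.04499 x 0.03201 = 0.001440 mol.
n(HCl) in the aliquot = 0.001440 mol.
[diluted HCl] = 0.001440 / 0.02058 = 0.06998 M.
Dilution factor = 250.0/18.52 = 13.50, so [stock] = 0.06998 x 13.50 = 0.945 M.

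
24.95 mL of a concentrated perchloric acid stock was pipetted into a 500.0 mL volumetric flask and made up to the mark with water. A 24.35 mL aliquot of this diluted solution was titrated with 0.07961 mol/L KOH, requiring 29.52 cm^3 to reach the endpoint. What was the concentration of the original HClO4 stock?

n(KOH) = 0.07961 x 0.02952 = 0.002350 mol.
n(HClO4) in the aliquot = 0.002350 mol.
[diluted HClO4] = 0.002350 / 0.02435 = 0.09651 M.
Dilution factor = 500.0/24.95 = 20.04, so [stock] = 0.09651 x 20.04 = 1.93 M.

1.93 M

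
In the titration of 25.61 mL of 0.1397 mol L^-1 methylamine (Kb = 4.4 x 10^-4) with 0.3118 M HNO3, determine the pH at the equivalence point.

5.83

n(CH3NH2) = 0.1397 x 0.02561 = 0.003578 mol; V(HNO3) at equivalence = 0.003578/0.3118 = 0.01147 L.
At equivalence the base is fully converted to CH3NH3+; total volume = 0.03708 L, so [CH3NH3+] = 0.003578/0.03708 = 0.09647 M.
Ka(CH3NH3+) = Kw/Kb = 1.0e-14 / 4.4 x 10^-4 = 2.27e-11.
[H^+] = sqrt(Ka x [CH3NH3+]) = sqrt(2.27e-11 x 0.09647) = 1.48e-6 M.
pH = -log(1.48e-6) = 5.83.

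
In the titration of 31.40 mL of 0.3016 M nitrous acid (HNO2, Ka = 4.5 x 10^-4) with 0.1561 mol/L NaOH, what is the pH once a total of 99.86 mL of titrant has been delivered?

n(acid) = 0.3016 x 0.03140 = 0.009470 mol; n(NaOH) added = 0.1561 x 0.09986 = 0.01559 mol.
Base is in excess by 0.01559 - 0.009470 = 0.006118 mol in a total volume of 0.1313 L.
[OH^-] = 0.006118/0.1313 = 0.04661 M, so pOH = 1.33 and pH = 14.00 - 1.33 = 12.67.

12.67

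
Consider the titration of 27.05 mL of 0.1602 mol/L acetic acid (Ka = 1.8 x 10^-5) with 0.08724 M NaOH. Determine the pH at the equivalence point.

n(CH3COOH) = 0.1602 x 0.02705 = 0.004333 mol; V(NaOH) at equivalence = 0.004333/0.08724 = 0.04967 L.
At equivalence all the acid is converted to CH3COO-; total volume = 0.02705 + 0.04967 = 0.07672 L, so [CH3COO-] = 0.004333/0.07672 = 0.05648 M.
Kb = Kw/Ka = 1.0e-14 / 1.8 x 10^-5 = 5.56e-10.
[OH^-] = sqrt(Kb x [CH3COO-]) = sqrt(5.56e-10 x 0.05648) = 5.60e-6 M.
pOH = 5.25, so pH = 14.00 - 5.25 = 8.75.

8.75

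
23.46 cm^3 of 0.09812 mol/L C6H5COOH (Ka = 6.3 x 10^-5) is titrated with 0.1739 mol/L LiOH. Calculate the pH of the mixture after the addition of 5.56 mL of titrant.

4.06

Initial n(C6H5COOH) = 0.09812 x 0.02346 = 0.002302 mol.
n(LiOH) added = 0.1739 x 0.005560 = 0.0009669 mol, converting that many moles of C6H5COOH to C6H5COO-.
Remaining n(C6H5COOH) = 0.001335 mol; n(C6H5COO-) = 0.0009669 mol.
By Henderson-Hasselbalch, pH = pKa + log([A^-]/[HA]) = 4.20 + log(0.0009669/0.001335) = 4.20 + (-0.14) = 4.06.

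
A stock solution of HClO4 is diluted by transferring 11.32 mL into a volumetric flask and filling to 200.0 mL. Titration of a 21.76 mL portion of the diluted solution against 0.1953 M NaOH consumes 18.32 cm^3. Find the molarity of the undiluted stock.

2.91 M

n(NaOH) = 0.1953 x 0.01832 = 0.003578 mol.
n(HClO4) in the aliquot = 0.003578 mol.
[diluted HClO4] = 0.003578 / 0.02176 = 0.1644 M.
Dilution factor = 200.0/11.32 = 17.67, so [stock] = 0.1644 x 17.67 = 2.91 M.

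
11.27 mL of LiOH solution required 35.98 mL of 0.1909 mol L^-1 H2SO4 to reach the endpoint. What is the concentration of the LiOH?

n(H2SO4) delivered = 0.1909 x 0.03598 = 0.006869 mol.
The reaction is 2 LiOH + 1 H2SO4, so n(LiOH) = 0.006869 x 2/1 = 0.01374 mol.
[LiOH] = 0.01374 mol / 0.01127 L = 1.22 M.

1.22 M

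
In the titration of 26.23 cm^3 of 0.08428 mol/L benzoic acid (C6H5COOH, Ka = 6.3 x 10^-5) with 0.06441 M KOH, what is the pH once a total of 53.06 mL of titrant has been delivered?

n(acid) = 0.08428 x 0.02623 = 0.002211 mol; n(KOH) added = 0.06441 x 0.05306 = 0.003418 mol.
Base is in excess by 0.003418 - 0.002211 = 0.001207 mol in a total volume of 0.07929 L.
[OH^-] = 0.001207/0.07929 = 0.01522 M, so pOH = 1.82 and pH = 14.00 - 1.82 = 12.18.

12.18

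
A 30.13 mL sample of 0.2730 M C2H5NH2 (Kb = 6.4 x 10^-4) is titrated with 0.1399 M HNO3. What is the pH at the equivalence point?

n(C2H5NH2) = 0.2730 x 0.03013 = 0.008225 mol; V(HNO3) at equivalence = 0.008225/0.1399 = 0.05880 L.
At equivalence the base is fully converted to C2H5NH3+; total volume = 0.08893 L, so [C2H5NH3+] = 0.008225/0.08893 = 0.09250 M.
Ka(C2H5NH3+) = Kw/Kb = 1.0e-14 / 6.4 x 10^-4 = 1.56e-11.
[H^+] = sqrt(Ka x [C2H5NH3+]) = sqrt(1.56e-11 x 0.09250) = 1.20e-6 M.
pH = -log(1.20e-6) = 5.92.

5.92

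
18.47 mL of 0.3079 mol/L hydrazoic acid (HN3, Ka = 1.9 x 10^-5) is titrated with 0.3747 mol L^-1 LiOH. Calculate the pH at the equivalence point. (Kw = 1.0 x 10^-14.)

8.97

n(HN3) = 0.3079 x 0.01847 = 0.005687 mol; V(LiOH) at equivalence = 0.005687/0.3747 = 0.01518 L.
At equivalence all the acid is converted to N3-; total volume = 0.01847 + 0.01518 = 0.03365 L, so [N3-] = 0.005687/0.03365 = 0.1690 M.
Kb = Kw/Ka = 1.0e-14 / 1.9 x 10^-5 = 5.26e-10.
[OH^-] = sqrt(Kb x [N3-]) = sqrt(5.26e-10 x 0.1690) = 9.43e-6 M.
pOH = 5.03, so pH = 14.00 - 5.03 = 8.97.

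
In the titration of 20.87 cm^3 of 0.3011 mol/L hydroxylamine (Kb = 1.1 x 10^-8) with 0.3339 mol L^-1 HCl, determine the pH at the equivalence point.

3.42

n(NH2OH) = 0.3011 x 0.02087 = 0.006284 mol; V(HCl) at equivalence = 0.006284/0.3339 = 0.01882 L.
At equivalence the base is fully converted to NH3OH+; total volume = 0.03969 L, so [NH3OH+] = 0.006284/0.03969 = 0.1583 M.
Ka(NH3OH+) = Kw/Kb = 1.0e-14 / 1.1 x 10^-8 = 9.09e-7.
[H^+] = sqrt(Ka x [NH3OH+]) = sqrt(9.09e-7 x 0.1583) = 0.000379 M.
pH = -log(0.000379) = 3.42.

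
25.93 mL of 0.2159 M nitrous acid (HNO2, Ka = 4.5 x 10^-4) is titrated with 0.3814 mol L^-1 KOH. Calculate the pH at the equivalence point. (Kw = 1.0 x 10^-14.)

8.24

n(HNO2) = 0.2159 x 0.02593 = 0.005598 mol; V(KOH) at equivalence = 0.005598/0.3814 = 0.01468 L.
At equivalence all the acid is converted to NO2-; total volume = 0.02593 + 0.01468 = 0.04061 L, so [NO2-] = 0.005598/0.04061 = 0.1379 M.
Kb = Kw/Ka = 1.0e-14 / 4.5 x 10^-4 = 2.22e-11.
[OH^-] = sqrt(Kb x [NO2-]) = sqrt(2.22e-11 x 0.1379) = 1.75e-6 M.
pOH = 5.76, so pH = 14.00 - 5.76 = 8.24.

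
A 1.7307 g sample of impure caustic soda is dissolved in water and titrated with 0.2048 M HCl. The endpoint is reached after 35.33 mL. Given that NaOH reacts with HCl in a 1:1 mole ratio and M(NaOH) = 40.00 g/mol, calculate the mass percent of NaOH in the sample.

n(HCl) = 0.2048 x 0.03533 = 0.007236 mol.
n(NaOH) = 0.007236 / 1 = 0.007236 mol.
mass of NaOH = 0.007236 x 40.00 = 0.2894 g.
% purity = 0.2894 / 1.7307 x 100 = 16.7%.

16.7%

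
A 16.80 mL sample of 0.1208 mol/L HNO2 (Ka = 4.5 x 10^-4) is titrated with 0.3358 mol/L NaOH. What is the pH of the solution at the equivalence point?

n(HNO2) = 0.1208 x 0.01680 = 0.002029 mol; V(NaOH) at equivalence = 0.002029/0.3358 = 0.006044 L.
At equivalence all the acid is converted to NO2-; total volume = 0.01680 + 0.006044 = 0.02284 L, so [NO2-] = 0.002029/0.02284 = 0.08884 M.
Kb = Kw/Ka = 1.0e-14 / 4.5 x 10^-4 = 2.22e-11.
[OH^-] = sqrt(Kb x [NO2-]) = sqrt(2.22e-11 x 0.08884) = 1.41e-6 M.
pOH = 5.85, so pH = 14.00 - 5.85 = 8.15.

8.15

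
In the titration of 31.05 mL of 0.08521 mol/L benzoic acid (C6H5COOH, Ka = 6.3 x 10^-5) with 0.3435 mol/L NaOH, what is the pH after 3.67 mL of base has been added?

4.16

Initial n(C6H5COOH) = 0.08521 x 0.03105 = 0.002646 mol.
n(NaOH) added = 0.3435 x 0.003670 = 0.001261 mol, converting that many moles of C6H5COOH to C6H5COO-.
Remaining n(C6H5COOH) = 0.001385 mol; n(C6H5COO-) = 0.001261 mol.
By Henderson-Hasselbalch, pH = pKa + log([A^-]/[HA]) = 4.20 + log(0.001261/0.001385) = 4.20 + (-0.04) = 4.16.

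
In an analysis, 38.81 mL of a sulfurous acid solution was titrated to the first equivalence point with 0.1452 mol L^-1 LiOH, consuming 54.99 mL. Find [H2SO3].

n(LiOH) = 0.1452 x 0.05499 = 0.007985 mol.
At the first equivalence point, 1 mol OH^- react per mol H2SO3, so n(H2SO3) = 0.007985 / 1 = 0.007985 mol.
[H2SO3] = 0.007985 / 0.03881 L = 0.206 M.

0.206 M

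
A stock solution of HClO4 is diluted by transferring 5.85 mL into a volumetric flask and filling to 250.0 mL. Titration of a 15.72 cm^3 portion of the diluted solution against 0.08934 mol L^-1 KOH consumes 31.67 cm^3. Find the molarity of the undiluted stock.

7.69 M

n(KOH) = 0.08934 x 0.03167 = 0.002829 mol.
n(HClO4) in the aliquot = 0.002829 mol.
[diluted HClO4] = 0.002829 / 0.01572 = 0.1800 M.
Dilution factor = 250.0/5.850 = 42.74, so [stock] = 0.1800 x 42.74 = 7.69 M.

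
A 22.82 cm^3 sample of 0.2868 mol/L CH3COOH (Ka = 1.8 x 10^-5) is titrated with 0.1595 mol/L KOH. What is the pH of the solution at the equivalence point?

8.88

n(CH3COOH) = 0.2868 x 0.02282 = 0.006545 mol; V(KOH) at equivalence = 0.006545/0.1595 = 0.04103 L.
At equivalence all the acid is converted to CH3COO-; total volume = 0.02282 + 0.04103 = 0.06385 L, so [CH3COO-] = 0.006545/0.06385 = 0.1025 M.
Kb = Kw/Ka = 1.0e-14 / 1.8 x 10^-5 = 5.56e-10.
[OH^-] = sqrt(Kb x [CH3COO-]) = sqrt(5.56e-10 x 0.1025) = 7.55e-6 M.
pOH = 5.12, so pH = 14.00 - 5.12 = 8.88.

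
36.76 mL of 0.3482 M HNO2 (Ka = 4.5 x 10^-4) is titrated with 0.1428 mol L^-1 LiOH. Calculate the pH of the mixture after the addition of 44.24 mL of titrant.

Initial n(HNO2) = 0.3482 x 0.03676 = 0.01280 mol.
n(LiOH) added = 0.1428 x 0.04424 = 0.006317 mol, converting that many moles of HNO2 to NO2-.
Remaining n(HNO2) = 0.006482 mol; n(NO2-) = 0.006317 mol.
By Henderson-Hasselbalch, pH = pKa + log([A^-]/[HA]) = 3.35 + log(0.006317/0.006482) = 3.35 + (-0.01) = 3.34.

3.34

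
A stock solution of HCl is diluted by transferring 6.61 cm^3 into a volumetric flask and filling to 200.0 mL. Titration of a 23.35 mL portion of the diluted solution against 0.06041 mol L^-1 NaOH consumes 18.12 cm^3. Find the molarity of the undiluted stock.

n(NaOH) = 0.06041 x 0.01812 = 0.001095 mol.
n(HCl) in the aliquot = 0.001095 mol.
[diluted HCl] = 0.001095 / 0.02335 = 0.04688 M.
Dilution factor = 200.0/6.610 = 30.26, so [stock] = 0.04688 x 30.26 = 1.42 M.

1.42 M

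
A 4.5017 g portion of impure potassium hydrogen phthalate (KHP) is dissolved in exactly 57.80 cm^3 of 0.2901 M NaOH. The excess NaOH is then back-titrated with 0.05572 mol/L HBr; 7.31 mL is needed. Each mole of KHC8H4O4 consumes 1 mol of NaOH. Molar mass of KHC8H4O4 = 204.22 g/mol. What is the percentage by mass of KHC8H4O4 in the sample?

Total n(NaOH) added = 0.2901 x 0.05780 = 0.01677 mol.
n(HBr) used = 0.05572 x 0.007310 = 0.0004073 mol, which equals the excess n(NaOH).
So n(NaOH) consumed by the sample = 0.01677 - 0.0004073 = 0.01636 mol.
n(KHC8H4O4) = 0.01636 / 1 = 0.01636 mol.
mass KHC8H4O4 = 0.01636 x 204.22 = 3.341 g, so %KHC8H4O4 = 3.341/4.5017 x 100 = 74.2%.

74.2%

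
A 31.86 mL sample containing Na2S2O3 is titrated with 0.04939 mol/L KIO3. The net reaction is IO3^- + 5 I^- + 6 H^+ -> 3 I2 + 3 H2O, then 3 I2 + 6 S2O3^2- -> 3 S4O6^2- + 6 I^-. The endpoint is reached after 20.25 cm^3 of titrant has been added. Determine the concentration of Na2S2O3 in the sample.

0.188 M

n(KIO3) = 0.04939 x 0.02025 = 0.001000 mol.
From the balanced equation, 1 mol KIO3 reacts with 6 mol Na2S2O3, so n(Na2S2O3) = 0.001000 x 6/1 = 0.006001 mol.
[Na2S2O3] = 0.006001 / 0.03186 L = 0.188 M.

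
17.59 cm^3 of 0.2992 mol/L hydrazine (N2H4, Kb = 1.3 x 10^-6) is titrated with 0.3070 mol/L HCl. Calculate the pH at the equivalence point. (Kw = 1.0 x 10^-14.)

n(N2H4) = 0.2992 x 0.01759 = 0.005263 mol; V(HCl) at equivalence = 0.005263/0.3070 = 0.01714 L.
At equivalence the base is fully converted to N2H5+; total volume = 0.03473 L, so [N2H5+] = 0.005263/0.03473 = 0.1515 M.
Ka(N2H5+) = Kw/Kb = 1.0e-14 / 1.3 x 10^-6 = 7.69e-9.
[H^+] = sqrt(Ka x [N2H5+]) = sqrt(7.69e-9 x 0.1515) = 3.41e-5 M.
pH = -log(3.41e-5) = 4.47.

4.47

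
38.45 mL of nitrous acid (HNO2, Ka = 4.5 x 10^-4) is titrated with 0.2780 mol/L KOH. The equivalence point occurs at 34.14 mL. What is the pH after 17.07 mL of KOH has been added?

17.07 mL is exactly half the equivalence volume (34.14/2), i.e. the half-equivalence point.
There, n(HA) = n(A^-), so pH = pKa = -log(4.5 x 10^-4) = 3.35.

3.35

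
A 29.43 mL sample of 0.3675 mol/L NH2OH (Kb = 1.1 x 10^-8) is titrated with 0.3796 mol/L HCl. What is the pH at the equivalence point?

3.39

n(NH2OH) = 0.3675 x 0.02943 = 0.01082 mol; V(HCl) at equivalence = 0.01082/0.3796 = 0.02849 L.
At equivalence the base is fully converted to NH3OH+; total volume = 0.05792 L, so [NH3OH+] = 0.01082/0.05792 = 0.1867 M.
Ka(NH3OH+) = Kw/Kb = 1.0e-14 / 1.1 x 10^-8 = 9.09e-7.
[H^+] = sqrt(Ka x [NH3OH+]) = sqrt(9.09e-7 x 0.1867) = 0.000412 M.
pH = -log(0.000412) = 3.39.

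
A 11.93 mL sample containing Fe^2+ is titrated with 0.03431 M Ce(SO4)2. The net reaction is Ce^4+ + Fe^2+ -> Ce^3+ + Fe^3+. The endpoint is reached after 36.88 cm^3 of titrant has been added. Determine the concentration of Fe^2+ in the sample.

0.106 M

n(Ce(SO4)2) = 0.03431 x 0.03688 = 0.001265 mol.
From the balanced equation, 1 mol Ce(SO4)2 reacts with 1 mol Fe^2+, so n(Fe^2+) = 0.001265 x 1/1 = 0.001265 mol.
[Fe^2+] = 0.001265 / 0.01193 L = 0.106 M.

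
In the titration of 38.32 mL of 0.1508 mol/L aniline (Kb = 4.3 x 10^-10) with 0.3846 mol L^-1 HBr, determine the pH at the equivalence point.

2.80

n(C6H5NH2) = 0.1508 x 0.03832 = 0.005779 mol; V(HBr) at equivalence = 0.005779/0.3846 = 0.01503 L.
At equivalence the base is fully converted to C6H5NH3+; total volume = 0.05335 L, so [C6H5NH3+] = 0.005779/0.05335 = 0.1083 M.
Ka(C6H5NH3+) = Kw/Kb = 1.0e-14 / 4.3 x 10^-10 = 2.33e-5.
[H^+] = sqrt(Ka x [C6H5NH3+]) = sqrt(2.33e-5 x 0.1083) = 0.00159 M.
pH = -log(0.00159) = 2.80.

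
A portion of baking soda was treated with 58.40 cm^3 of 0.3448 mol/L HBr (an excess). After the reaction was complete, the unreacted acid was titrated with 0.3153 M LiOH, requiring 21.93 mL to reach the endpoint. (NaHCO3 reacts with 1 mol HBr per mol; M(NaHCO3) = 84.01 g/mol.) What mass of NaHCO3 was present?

1.11 g

Total n(HBr) added = 0.3448 x 0.05840 = 0.02014 mol.
n(LiOH) used = 0.3153 x 0.02193 = 0.006915 mol, which equals the excess n(HBr).
So n(HBr) consumed by the sample = 0.02014 - 0.006915 = 0.01322 mol.
n(NaHCO3) = 0.01322 / 1 = 0.01322 mol.
mass = 0.01322 mol x 84.01 g/mol = 1.11 g.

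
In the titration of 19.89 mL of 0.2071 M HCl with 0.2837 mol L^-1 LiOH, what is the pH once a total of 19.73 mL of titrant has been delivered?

n(acid) = 0.2071 x 0.01989 = 0.004119 mol; n(LiOH) added = 0.2837 x 0.01973 = 0.005597 mol.
Base is in excess by 0.005597 - 0.004119 = 0.001478 mol in a total volume of 0.03962 L.
[OH^-] = 0.001478/0.03962 = 0.03731 M, so pOH = 1.43 and pH = 14.00 - 1.43 = 12.57.

12.57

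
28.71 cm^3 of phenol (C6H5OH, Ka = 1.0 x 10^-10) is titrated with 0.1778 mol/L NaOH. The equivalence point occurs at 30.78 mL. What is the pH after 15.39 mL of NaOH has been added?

15.39 mL is exactly half the equivalence volume (30.78/2), i.e. the half-equivalence point.
There, n(HA) = n(A^-), so pH = pKa = -log(1.0 x 10^-10) = 10.00.

10.00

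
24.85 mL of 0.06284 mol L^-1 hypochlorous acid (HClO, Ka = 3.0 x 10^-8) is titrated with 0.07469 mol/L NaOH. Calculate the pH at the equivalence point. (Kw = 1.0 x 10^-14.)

n(HClO) = 0.06284 x 0.02485 = 0.001562 mol; V(NaOH) at equivalence = 0.001562/0.07469 = 0.02091 L.
At equivalence all the acid is converted to ClO-; total volume = 0.02485 + 0.02091 = 0.04576 L, so [ClO-] = 0.001562/0.04576 = 0.03413 M.
Kb = Kw/Ka = 1.0e-14 / 3.0 x 10^-8 = 3.33e-7.
[OH^-] = sqrt(Kb x [ClO-]) = sqrt(3.33e-7 x 0.03413) = 0.000107 M.
pOH = 3.97, so pH = 14.00 - 3.97 = 10.03.

10.03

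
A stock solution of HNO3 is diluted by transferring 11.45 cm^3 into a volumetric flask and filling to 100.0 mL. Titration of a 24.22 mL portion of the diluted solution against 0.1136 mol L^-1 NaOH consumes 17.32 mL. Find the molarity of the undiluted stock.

0.709 M

n(NaOH) = 0.1136 x 0.01732 = 0.001968 mol.
n(HNO3) in the aliquot = 0.001968 mol.
[diluted HNO3] = 0.001968 / 0.02422 = 0.08124 M.
Dilution factor = 100.0/11.45 = 8.734, so [stock] = 0.08124 x 8.734 = 0.709 M.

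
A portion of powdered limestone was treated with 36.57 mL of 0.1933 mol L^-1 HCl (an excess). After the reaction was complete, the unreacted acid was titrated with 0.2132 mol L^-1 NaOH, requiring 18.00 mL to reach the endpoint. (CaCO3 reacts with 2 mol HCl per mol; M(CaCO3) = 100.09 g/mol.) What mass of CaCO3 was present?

Total n(HCl) added = 0.1933 x 0.03657 = 0.007069 mol.
n(NaOH) used = 0.2132 x 0.01800 = 0.003838 mol, which equals the excess n(HCl).
So n(HCl) consumed by the sample = 0.007069 - 0.003838 = 0.003231 mol.
n(CaCO3) = 0.003231 / 2 = 0.001616 mol.
mass = 0.001616 mol x 100.09 g/mol = 0.162 g.

0.162 g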